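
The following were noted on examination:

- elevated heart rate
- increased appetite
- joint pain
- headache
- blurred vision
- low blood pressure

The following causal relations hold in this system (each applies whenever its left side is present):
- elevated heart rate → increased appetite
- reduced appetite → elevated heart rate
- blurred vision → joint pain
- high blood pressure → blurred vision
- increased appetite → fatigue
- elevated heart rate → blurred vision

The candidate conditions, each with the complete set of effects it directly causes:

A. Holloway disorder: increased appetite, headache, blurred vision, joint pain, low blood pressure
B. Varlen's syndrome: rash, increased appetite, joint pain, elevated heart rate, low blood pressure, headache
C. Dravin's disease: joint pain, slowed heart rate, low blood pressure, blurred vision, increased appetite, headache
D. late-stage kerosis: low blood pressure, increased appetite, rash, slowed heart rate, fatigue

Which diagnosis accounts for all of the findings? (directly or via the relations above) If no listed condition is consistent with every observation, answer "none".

For each candidate, compare predicted effects to what was observed:
(A) Holloway disorder — does not account for elevated heart rate
(B) Varlen's syndrome — accounts for every observation (blurred vision through elevated heart rate → blurred vision)
(C) Dravin's disease — elevated heart rate ✗; increased appetite ✓; joint pain ✓; headache ✓; blurred vision ✓; low blood pressure ✓
(D) late-stage kerosis — fails on elevated heart rate, joint pain, headache, blurred vision (predicts slowed heart rate, not elevated heart rate)
Only (B) is consistent with every observation.

B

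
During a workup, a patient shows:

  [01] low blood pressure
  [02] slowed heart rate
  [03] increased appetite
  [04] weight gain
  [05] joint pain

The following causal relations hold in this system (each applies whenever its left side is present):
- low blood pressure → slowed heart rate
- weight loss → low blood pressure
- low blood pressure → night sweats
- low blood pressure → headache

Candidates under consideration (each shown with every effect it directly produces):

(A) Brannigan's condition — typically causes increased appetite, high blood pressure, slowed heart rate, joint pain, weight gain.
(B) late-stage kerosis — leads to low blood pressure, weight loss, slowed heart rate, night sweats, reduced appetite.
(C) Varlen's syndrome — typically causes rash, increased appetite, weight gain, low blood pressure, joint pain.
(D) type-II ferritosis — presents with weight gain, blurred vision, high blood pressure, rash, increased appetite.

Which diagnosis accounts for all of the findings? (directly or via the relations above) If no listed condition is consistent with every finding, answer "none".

C

For each candidate, compare predicted effects to what was observed:
(A) Brannigan's condition — low blood pressure miss; slowed heart rate match; increased appetite match; weight gain match; joint pain match
(B) late-stage kerosis — fails on increased appetite, weight gain, joint pain (predicts reduced appetite, not increased appetite; predicts weight loss, not weight gain)
(C) Varlen's syndrome — low blood pressure match; slowed heart rate match (by low blood pressure → slowed heart rate); increased appetite match; weight gain match; joint pain match
(D) type-II ferritosis — low blood pressure miss; slowed heart rate miss; increased appetite match; weight gain match; joint pain miss
(C) is the only candidate with no mismatches.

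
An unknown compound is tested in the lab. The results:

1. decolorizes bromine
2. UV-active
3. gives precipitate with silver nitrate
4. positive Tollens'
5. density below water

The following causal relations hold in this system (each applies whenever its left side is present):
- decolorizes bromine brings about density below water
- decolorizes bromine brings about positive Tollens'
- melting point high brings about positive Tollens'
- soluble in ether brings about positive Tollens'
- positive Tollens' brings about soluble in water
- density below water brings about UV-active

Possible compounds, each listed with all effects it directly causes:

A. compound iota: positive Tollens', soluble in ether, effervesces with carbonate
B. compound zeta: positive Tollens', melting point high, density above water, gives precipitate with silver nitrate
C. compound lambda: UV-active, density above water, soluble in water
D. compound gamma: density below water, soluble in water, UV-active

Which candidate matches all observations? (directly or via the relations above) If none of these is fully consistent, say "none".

none

Testing each hypothesis:
(A) compound iota — decolorizes bromine miss; UV-active miss; gives precipitate with silver nitrate miss; positive Tollens' match; density below water miss
(B) compound zeta — fails on decolorizes bromine, UV-active, density below water (predicts density above water, not density below water)
(C) compound lambda — decolorizes bromine miss; UV-active match; gives precipitate with silver nitrate miss; positive Tollens' miss; density below water miss
(D) compound gamma — does not account for decolorizes bromine, gives precipitate with silver nitrate, positive Tollens'
No candidate is consistent with all observations.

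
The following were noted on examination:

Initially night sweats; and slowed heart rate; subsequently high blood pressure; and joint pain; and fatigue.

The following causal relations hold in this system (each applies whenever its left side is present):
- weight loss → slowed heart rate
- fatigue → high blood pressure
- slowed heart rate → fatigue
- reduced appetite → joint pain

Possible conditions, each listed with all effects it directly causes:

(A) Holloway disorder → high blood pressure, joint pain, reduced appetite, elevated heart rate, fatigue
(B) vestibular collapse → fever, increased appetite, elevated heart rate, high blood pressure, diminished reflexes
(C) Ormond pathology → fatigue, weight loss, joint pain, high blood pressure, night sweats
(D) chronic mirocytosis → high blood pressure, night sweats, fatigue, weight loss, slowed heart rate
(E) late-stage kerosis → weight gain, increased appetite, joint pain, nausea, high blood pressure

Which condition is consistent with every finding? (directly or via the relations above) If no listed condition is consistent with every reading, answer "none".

C

Checking each candidate against the observations:
(A) Holloway disorder — night sweats ✗; slowed heart rate ✗; high blood pressure ✓; joint pain ✓; fatigue ✓
(B) vestibular collapse — fails on night sweats, slowed heart rate, joint pain, fatigue (predicts elevated heart rate, not slowed heart rate)
(C) Ormond pathology — accounts for every observation (slowed heart rate through weight loss → slowed heart rate)
(D) chronic mirocytosis — does not account for joint pain
(E) late-stage kerosis — night sweats ✗; slowed heart rate ✗; high blood pressure ✓; joint pain ✓; fatigue ✗
(C) is the only candidate with no mismatches.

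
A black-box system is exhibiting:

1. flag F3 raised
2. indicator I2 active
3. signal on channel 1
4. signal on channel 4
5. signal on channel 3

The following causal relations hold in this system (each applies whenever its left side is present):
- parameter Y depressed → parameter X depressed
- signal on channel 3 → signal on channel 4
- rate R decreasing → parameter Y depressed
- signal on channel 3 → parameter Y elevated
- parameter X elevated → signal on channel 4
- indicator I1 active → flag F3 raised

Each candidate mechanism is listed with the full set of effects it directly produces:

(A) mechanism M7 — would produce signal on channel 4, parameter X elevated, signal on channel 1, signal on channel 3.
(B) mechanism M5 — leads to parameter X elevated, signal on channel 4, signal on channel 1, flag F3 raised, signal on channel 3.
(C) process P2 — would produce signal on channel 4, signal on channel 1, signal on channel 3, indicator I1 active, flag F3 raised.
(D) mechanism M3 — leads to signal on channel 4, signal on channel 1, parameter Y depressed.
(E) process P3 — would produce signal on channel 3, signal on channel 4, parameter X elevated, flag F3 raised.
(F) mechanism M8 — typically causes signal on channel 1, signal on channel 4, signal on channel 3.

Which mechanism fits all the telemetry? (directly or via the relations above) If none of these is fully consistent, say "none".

Checking each candidate against the observations:
(A) mechanism M7 — flag F3 raised ✗; indicator I2 active ✗; signal on channel 1 ✓; signal on channel 4 ✓; signal on channel 3 ✓
(B) mechanism M5 — flag F3 raised ✓; indicator I2 active ✗; signal on channel 1 ✓; signal on channel 4 ✓; signal on channel 3 ✓
(C) process P2 — flag F3 raised ✓; indicator I2 active ✗; signal on channel 1 ✓; signal on channel 4 ✓; signal on channel 3 ✓
(D) mechanism M3 — flag F3 raised ✗; indicator I2 active ✗; signal on channel 1 ✓; signal on channel 4 ✓; signal on channel 3 ✗
(E) process P3 — flag F3 raised ✓; indicator I2 active ✗; signal on channel 1 ✗; signal on channel 4 ✓; signal on channel 3 ✓
(F) mechanism M8 — does not account for flag F3 raised, indicator I2 active
None of the listed candidates fits everything.

none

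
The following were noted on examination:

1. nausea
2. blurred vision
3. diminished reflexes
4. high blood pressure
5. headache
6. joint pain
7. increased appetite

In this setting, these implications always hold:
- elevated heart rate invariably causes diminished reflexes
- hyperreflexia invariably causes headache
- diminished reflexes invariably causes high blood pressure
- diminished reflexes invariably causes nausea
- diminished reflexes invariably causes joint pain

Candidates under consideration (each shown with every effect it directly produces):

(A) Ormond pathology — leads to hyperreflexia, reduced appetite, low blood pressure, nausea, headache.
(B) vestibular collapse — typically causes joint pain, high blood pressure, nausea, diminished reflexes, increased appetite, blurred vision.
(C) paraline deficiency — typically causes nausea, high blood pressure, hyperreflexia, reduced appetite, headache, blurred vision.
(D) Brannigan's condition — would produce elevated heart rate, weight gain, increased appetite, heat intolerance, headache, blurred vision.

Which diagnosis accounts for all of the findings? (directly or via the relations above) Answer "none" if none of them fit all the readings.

D

Testing each hypothesis:
(A) Ormond pathology — nausea yes; blurred vision NO; diminished reflexes NO; high blood pressure NO; headache yes; joint pain NO; increased appetite NO
(B) vestibular collapse — nausea yes; blurred vision yes; diminished reflexes yes; high blood pressure yes; headache NO; joint pain yes; increased appetite yes
(C) paraline deficiency — nausea yes; blurred vision yes; diminished reflexes NO; high blood pressure yes; headache yes; joint pain NO; increased appetite NO
(D) Brannigan's condition — nausea yes (through elevated heart rate → diminished reflexes → nausea); blurred vision yes; diminished reflexes yes (through elevated heart rate → diminished reflexes); high blood pressure yes (through elevated heart rate → diminished reflexes → high blood pressure); headache yes; joint pain yes (through elevated heart rate → diminished reflexes → joint pain); increased appetite yes
(D) alone accounts for all the evidence.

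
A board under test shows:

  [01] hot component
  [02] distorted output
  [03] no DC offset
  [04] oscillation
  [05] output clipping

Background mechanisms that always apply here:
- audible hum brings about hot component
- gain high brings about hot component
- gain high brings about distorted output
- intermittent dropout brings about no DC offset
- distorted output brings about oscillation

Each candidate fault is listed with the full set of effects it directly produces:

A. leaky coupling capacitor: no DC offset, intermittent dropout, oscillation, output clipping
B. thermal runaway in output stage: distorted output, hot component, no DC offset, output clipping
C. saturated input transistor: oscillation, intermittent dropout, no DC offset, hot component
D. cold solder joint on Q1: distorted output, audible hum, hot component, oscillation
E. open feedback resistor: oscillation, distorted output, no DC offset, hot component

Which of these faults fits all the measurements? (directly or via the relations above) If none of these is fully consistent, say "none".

B

Checking each candidate against the observations:
(A) leaky coupling capacitor — hot component miss; distorted output miss; no DC offset match; oscillation match; output clipping match
(B) thermal runaway in output stage — accounts for every observation (oscillation by distorted output → oscillation)
(C) saturated input transistor — hot component match; distorted output miss; no DC offset match; oscillation match; output clipping miss
(D) cold solder joint on Q1 — hot component match; distorted output match; no DC offset miss; oscillation match; output clipping miss
(E) open feedback resistor — does not account for output clipping
Only (B) is consistent with every observation.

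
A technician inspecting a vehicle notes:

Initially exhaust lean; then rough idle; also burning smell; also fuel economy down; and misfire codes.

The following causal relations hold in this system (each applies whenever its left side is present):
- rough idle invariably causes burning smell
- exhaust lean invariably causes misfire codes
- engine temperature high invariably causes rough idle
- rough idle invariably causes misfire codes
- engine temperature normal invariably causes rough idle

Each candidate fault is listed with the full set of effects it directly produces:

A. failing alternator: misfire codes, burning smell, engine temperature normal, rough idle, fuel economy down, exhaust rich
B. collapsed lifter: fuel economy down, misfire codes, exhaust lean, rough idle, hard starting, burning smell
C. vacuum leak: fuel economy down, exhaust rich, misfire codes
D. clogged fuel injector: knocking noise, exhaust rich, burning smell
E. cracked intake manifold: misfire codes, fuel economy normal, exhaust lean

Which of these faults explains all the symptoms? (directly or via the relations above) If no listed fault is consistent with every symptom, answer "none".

Checking each candidate against the observations:
(A) failing alternator — fails on exhaust lean (predicts exhaust rich, not exhaust lean)
(B) collapsed lifter — accounts for every observation
(C) vacuum leak — exhaust lean NO; rough idle NO; burning smell NO; fuel economy down yes; misfire codes yes
(D) clogged fuel injector — fails on exhaust lean, rough idle, fuel economy down, misfire codes (predicts exhaust rich, not exhaust lean)
(E) cracked intake manifold — fails on rough idle, burning smell, fuel economy down (predicts fuel economy normal, not fuel economy down)
(B) alone accounts for all the evidence.

B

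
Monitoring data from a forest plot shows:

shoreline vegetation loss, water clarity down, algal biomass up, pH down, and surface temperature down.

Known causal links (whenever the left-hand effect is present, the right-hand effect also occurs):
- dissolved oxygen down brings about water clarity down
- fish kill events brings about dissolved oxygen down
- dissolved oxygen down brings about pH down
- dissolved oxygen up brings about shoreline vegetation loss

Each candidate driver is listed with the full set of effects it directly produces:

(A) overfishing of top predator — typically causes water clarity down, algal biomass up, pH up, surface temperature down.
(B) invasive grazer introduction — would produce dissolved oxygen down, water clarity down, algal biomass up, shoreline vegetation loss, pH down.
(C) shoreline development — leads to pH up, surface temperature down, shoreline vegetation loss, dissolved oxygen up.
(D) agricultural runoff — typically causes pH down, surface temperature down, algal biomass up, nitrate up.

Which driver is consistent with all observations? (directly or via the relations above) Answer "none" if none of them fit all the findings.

none

Testing each hypothesis:
(A) overfishing of top predator — shoreline vegetation loss ✗; water clarity down ✓; algal biomass up ✓; pH down ✗; surface temperature down ✓
(B) invasive grazer introduction — shoreline vegetation loss ✓; water clarity down ✓; algal biomass up ✓; pH down ✓; surface temperature down ✗
(C) shoreline development — fails on water clarity down, algal biomass up, pH down (predicts pH up, not pH down)
(D) agricultural runoff — does not account for shoreline vegetation loss, water clarity down
None of the listed candidates fits everything.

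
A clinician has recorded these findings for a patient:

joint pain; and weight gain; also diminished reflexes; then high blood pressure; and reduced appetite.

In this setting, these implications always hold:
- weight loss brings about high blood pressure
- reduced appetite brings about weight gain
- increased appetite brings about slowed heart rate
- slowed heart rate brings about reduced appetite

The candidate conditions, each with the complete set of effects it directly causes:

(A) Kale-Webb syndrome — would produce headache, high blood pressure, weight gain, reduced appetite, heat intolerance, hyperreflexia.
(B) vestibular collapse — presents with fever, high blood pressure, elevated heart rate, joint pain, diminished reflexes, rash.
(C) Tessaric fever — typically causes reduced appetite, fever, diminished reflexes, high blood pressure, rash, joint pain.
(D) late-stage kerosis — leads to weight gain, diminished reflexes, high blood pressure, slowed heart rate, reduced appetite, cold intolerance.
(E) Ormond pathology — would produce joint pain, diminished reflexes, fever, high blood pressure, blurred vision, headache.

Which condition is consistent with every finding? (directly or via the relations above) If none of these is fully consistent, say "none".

Checking each candidate against the observations:
(A) Kale-Webb syndrome — fails on joint pain, diminished reflexes (predicts hyperreflexia, not diminished reflexes)
(B) vestibular collapse — does not account for weight gain, reduced appetite
(C) Tessaric fever — joint pain yes; weight gain yes (via reduced appetite → weight gain); diminished reflexes yes; high blood pressure yes; reduced appetite yes
(D) late-stage kerosis — joint pain NO; weight gain yes; diminished reflexes yes; high blood pressure yes; reduced appetite yes
(E) Ormond pathology — does not account for weight gain, reduced appetite
Only (C) is consistent with every observation.

C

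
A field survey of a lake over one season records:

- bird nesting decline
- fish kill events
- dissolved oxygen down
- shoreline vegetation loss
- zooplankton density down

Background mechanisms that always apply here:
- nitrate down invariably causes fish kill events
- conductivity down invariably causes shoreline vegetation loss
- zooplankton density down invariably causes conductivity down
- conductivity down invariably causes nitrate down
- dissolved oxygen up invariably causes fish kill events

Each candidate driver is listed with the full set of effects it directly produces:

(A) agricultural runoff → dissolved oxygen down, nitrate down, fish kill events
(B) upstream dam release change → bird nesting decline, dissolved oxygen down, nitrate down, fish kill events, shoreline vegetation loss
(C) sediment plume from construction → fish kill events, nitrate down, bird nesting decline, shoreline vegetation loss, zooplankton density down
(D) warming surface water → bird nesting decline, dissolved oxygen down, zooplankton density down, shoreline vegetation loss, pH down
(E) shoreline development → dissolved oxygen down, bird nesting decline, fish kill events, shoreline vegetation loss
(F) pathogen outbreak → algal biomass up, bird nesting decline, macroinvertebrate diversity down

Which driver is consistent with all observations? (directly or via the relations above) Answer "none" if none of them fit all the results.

D

For each candidate, compare predicted effects to what was observed:
(A) agricultural runoff — does not account for bird nesting decline, shoreline vegetation loss, zooplankton density down
(B) upstream dam release change — bird nesting decline +; fish kill events +; dissolved oxygen down +; shoreline vegetation loss +; zooplankton density down -
(C) sediment plume from construction — does not account for dissolved oxygen down
(D) warming surface water — bird nesting decline +; fish kill events + (via zooplankton density down → conductivity down → nitrate down → fish kill events); dissolved oxygen down +; shoreline vegetation loss +; zooplankton density down +
(E) shoreline development — bird nesting decline +; fish kill events +; dissolved oxygen down +; shoreline vegetation loss +; zooplankton density down -
(F) pathogen outbreak — bird nesting decline +; fish kill events -; dissolved oxygen down -; shoreline vegetation loss -; zooplankton density down -
Only (D) is consistent with every observation.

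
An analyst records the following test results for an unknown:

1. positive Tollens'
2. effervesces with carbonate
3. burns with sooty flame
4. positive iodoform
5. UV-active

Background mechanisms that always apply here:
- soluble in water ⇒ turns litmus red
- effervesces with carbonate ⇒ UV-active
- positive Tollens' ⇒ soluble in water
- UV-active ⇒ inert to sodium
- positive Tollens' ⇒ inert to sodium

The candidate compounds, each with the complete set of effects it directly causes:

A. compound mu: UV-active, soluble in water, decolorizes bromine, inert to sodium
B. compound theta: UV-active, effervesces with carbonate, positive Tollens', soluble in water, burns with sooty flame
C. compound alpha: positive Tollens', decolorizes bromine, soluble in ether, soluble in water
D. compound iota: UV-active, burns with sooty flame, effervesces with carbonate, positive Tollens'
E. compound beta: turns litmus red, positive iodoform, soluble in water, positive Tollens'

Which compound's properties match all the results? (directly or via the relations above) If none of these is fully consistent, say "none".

none

Per-candidate check:
(A) compound mu — does not account for positive Tollens', effervesces with carbonate, burns with sooty flame, positive iodoform
(B) compound theta — positive Tollens' ✓; effervesces with carbonate ✓; burns with sooty flame ✓; positive iodoform ✗; UV-active ✓
(C) compound alpha — does not account for effervesces with carbonate, burns with sooty flame, positive iodoform, UV-active
(D) compound iota — positive Tollens' ✓; effervesces with carbonate ✓; burns with sooty flame ✓; positive iodoform ✗; UV-active ✓
(E) compound beta — positive Tollens' ✓; effervesces with carbonate ✗; burns with sooty flame ✗; positive iodoform ✓; UV-active ✗
None of the listed candidates fits everything.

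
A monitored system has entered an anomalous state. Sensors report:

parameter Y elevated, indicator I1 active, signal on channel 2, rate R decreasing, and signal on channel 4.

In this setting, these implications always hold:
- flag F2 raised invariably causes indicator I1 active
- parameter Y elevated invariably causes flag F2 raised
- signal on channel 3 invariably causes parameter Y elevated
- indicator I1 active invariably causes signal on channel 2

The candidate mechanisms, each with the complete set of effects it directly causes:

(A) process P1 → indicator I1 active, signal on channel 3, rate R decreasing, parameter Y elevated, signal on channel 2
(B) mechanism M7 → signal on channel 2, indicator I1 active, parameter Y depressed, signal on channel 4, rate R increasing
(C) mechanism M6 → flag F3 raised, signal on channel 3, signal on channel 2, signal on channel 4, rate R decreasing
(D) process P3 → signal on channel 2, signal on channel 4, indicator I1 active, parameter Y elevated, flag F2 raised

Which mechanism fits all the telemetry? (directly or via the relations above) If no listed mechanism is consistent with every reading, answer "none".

Checking each candidate against the observations:
(A) process P1 — parameter Y elevated ✓; indicator I1 active ✓; signal on channel 2 ✓; rate R decreasing ✓; signal on channel 4 ✗
(B) mechanism M7 — fails on parameter Y elevated, rate R decreasing (predicts parameter Y depressed, not parameter Y elevated; predicts rate R increasing, not rate R decreasing)
(C) mechanism M6 — accounts for every observation (parameter Y elevated by signal on channel 3 → parameter Y elevated)
(D) process P3 — parameter Y elevated ✓; indicator I1 active ✓; signal on channel 2 ✓; rate R decreasing ✗; signal on channel 4 ✓
(C) alone accounts for all the evidence.

C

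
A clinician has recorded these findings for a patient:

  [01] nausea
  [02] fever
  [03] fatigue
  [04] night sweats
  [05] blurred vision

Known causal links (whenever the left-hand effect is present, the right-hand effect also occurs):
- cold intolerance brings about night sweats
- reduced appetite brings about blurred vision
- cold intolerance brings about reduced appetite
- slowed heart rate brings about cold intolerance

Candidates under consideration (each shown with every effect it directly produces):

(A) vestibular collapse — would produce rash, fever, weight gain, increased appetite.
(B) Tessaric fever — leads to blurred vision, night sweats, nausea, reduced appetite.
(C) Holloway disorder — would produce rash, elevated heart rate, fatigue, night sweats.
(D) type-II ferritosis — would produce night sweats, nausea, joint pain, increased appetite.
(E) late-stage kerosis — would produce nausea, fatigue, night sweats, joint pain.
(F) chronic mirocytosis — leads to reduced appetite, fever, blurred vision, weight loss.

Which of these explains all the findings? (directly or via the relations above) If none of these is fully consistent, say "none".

Testing each hypothesis:
(A) vestibular collapse — nausea ✗; fever ✓; fatigue ✗; night sweats ✗; blurred vision ✗
(B) Tessaric fever — does not account for fever, fatigue
(C) Holloway disorder — does not account for nausea, fever, blurred vision
(D) type-II ferritosis — nausea ✓; fever ✗; fatigue ✗; night sweats ✓; blurred vision ✗
(E) late-stage kerosis — nausea ✓; fever ✗; fatigue ✓; night sweats ✓; blurred vision ✗
(F) chronic mirocytosis — nausea ✗; fever ✓; fatigue ✗; night sweats ✗; blurred vision ✓
None of the listed candidates fits everything.

none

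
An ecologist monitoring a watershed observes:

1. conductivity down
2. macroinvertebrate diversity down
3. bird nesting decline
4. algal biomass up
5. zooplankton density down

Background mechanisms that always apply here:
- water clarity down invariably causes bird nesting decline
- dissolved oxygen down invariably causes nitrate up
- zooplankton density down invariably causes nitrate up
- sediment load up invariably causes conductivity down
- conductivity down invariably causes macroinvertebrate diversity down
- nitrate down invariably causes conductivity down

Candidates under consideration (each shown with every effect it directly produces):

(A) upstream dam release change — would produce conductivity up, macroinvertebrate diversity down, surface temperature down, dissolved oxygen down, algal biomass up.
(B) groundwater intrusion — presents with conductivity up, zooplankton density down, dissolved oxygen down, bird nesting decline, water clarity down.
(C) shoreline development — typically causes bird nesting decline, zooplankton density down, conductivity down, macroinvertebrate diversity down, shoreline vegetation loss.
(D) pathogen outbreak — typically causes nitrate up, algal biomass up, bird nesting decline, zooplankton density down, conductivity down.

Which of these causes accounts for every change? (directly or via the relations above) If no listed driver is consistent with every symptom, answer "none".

Testing each hypothesis:
(A) upstream dam release change — conductivity down ✗; macroinvertebrate diversity down ✓; bird nesting decline ✗; algal biomass up ✓; zooplankton density down ✗
(B) groundwater intrusion — fails on conductivity down, macroinvertebrate diversity down, algal biomass up (predicts conductivity up, not conductivity down)
(C) shoreline development — conductivity down ✓; macroinvertebrate diversity down ✓; bird nesting decline ✓; algal biomass up ✗; zooplankton density down ✓
(D) pathogen outbreak — accounts for every observation (macroinvertebrate diversity down through conductivity down → macroinvertebrate diversity down)
(D) is the only candidate with no mismatches.

D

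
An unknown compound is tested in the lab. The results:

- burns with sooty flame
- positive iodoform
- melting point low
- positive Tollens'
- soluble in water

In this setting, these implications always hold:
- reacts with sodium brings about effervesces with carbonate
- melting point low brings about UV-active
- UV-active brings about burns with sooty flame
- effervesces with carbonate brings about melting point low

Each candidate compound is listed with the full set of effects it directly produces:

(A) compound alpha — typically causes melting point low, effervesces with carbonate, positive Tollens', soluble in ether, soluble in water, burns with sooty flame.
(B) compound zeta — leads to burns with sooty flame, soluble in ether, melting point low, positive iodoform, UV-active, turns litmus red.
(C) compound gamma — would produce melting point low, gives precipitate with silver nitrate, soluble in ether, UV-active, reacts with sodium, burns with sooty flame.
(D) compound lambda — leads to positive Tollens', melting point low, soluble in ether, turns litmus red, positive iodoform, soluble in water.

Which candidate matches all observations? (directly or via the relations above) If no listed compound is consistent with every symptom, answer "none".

For each candidate, compare predicted effects to what was observed:
(A) compound alpha — does not account for positive iodoform
(B) compound zeta — does not account for positive Tollens', soluble in water
(C) compound gamma — does not account for positive iodoform, positive Tollens', soluble in water
(D) compound lambda — accounts for every observation (burns with sooty flame via melting point low → UV-active → burns with sooty flame)
(D) is the only candidate with no mismatches.

D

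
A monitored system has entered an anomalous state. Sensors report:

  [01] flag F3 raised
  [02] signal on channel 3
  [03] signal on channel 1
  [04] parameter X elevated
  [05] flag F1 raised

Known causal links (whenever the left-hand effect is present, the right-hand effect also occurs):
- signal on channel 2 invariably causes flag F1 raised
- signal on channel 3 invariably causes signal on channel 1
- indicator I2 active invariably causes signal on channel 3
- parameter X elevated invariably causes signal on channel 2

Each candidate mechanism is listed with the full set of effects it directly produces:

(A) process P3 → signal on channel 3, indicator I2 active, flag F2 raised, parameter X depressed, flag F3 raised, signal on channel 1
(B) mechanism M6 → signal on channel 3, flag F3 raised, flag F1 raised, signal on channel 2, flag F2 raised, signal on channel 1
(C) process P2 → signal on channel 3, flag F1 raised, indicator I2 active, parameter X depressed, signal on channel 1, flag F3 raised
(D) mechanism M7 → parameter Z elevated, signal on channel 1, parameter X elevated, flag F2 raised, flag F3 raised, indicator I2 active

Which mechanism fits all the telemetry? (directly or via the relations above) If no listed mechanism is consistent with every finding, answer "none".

D

Checking each candidate against the observations:
(A) process P3 — flag F3 raised yes; signal on channel 3 yes; signal on channel 1 yes; parameter X elevated NO; flag F1 raised NO
(B) mechanism M6 — does not account for parameter X elevated
(C) process P2 — fails on parameter X elevated (predicts parameter X depressed, not parameter X elevated)
(D) mechanism M7 — flag F3 raised yes; signal on channel 3 yes (via indicator I2 active → signal on channel 3); signal on channel 1 yes; parameter X elevated yes; flag F1 raised yes (via parameter X elevated → signal on channel 2 → flag F1 raised)
(D) is the only candidate with no mismatches.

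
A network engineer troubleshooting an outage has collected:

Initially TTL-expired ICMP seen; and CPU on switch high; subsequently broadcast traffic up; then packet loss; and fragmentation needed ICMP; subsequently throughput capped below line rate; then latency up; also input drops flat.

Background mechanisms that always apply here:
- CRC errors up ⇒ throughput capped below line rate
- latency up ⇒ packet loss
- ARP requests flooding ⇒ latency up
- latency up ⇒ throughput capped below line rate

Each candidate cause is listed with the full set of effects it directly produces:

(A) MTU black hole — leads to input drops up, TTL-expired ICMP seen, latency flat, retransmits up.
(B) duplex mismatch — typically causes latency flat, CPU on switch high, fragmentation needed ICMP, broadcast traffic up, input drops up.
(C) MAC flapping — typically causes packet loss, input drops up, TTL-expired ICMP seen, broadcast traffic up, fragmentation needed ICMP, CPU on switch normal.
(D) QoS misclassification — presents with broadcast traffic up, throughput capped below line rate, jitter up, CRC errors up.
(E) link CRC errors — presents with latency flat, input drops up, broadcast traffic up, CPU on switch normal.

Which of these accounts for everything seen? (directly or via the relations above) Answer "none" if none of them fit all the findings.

none

Per-candidate check:
(A) MTU black hole — TTL-expired ICMP seen +; CPU on switch high -; broadcast traffic up -; packet loss -; fragmentation needed ICMP -; throughput capped below line rate -; latency up -; input drops flat -
(B) duplex mismatch — TTL-expired ICMP seen -; CPU on switch high +; broadcast traffic up +; packet loss -; fragmentation needed ICMP +; throughput capped below line rate -; latency up -; input drops flat -
(C) MAC flapping — TTL-expired ICMP seen +; CPU on switch high -; broadcast traffic up +; packet loss +; fragmentation needed ICMP +; throughput capped below line rate -; latency up -; input drops flat -
(D) QoS misclassification — does not account for TTL-expired ICMP seen, CPU on switch high, packet loss, fragmentation needed ICMP, latency up, input drops flat
(E) link CRC errors — fails on TTL-expired ICMP seen, CPU on switch high, packet loss, fragmentation needed ICMP, throughput capped below line rate, latency up, input drops flat (predicts CPU on switch normal, not CPU on switch high; predicts latency flat, not latency up; predicts input drops up, not input drops flat)
No candidate is consistent with all observations.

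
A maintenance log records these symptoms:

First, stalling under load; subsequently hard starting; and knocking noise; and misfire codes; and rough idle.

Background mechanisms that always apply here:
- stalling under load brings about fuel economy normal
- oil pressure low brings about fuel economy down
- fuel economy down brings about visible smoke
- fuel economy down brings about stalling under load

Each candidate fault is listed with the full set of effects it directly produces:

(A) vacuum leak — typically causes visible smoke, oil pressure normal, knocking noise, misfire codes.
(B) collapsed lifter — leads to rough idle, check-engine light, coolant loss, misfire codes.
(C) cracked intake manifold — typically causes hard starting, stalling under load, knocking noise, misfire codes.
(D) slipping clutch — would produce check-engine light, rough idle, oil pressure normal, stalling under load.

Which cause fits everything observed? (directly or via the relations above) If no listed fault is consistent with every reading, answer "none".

Per-candidate check:
(A) vacuum leak — stalling under load NO; hard starting NO; knocking noise yes; misfire codes yes; rough idle NO
(B) collapsed lifter — stalling under load NO; hard starting NO; knocking noise NO; misfire codes yes; rough idle yes
(C) cracked intake manifold — stalling under load yes; hard starting yes; knocking noise yes; misfire codes yes; rough idle NO
(D) slipping clutch — stalling under load yes; hard starting NO; knocking noise NO; misfire codes NO; rough idle yes
Every candidate fails on at least one observation.

none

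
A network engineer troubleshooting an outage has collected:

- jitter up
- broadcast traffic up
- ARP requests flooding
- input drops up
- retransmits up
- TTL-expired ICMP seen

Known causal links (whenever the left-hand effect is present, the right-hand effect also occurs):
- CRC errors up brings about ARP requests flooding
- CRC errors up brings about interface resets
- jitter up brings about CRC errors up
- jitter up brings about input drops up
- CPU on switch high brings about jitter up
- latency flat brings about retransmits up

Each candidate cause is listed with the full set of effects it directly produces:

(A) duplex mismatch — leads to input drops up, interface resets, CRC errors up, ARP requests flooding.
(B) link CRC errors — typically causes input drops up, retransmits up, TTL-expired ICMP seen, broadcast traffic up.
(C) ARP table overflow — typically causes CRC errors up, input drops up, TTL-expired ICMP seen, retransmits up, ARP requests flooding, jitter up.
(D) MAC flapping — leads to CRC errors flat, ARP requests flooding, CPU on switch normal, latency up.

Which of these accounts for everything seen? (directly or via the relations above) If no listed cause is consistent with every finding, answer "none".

none

Testing each hypothesis:
(A) duplex mismatch — does not account for jitter up, broadcast traffic up, retransmits up, TTL-expired ICMP seen
(B) link CRC errors — does not account for jitter up, ARP requests flooding
(C) ARP table overflow — jitter up ✓; broadcast traffic up ✗; ARP requests flooding ✓; input drops up ✓; retransmits up ✓; TTL-expired ICMP seen ✓
(D) MAC flapping — jitter up ✗; broadcast traffic up ✗; ARP requests flooding ✓; input drops up ✗; retransmits up ✗; TTL-expired ICMP seen ✗
No candidate is consistent with all observations.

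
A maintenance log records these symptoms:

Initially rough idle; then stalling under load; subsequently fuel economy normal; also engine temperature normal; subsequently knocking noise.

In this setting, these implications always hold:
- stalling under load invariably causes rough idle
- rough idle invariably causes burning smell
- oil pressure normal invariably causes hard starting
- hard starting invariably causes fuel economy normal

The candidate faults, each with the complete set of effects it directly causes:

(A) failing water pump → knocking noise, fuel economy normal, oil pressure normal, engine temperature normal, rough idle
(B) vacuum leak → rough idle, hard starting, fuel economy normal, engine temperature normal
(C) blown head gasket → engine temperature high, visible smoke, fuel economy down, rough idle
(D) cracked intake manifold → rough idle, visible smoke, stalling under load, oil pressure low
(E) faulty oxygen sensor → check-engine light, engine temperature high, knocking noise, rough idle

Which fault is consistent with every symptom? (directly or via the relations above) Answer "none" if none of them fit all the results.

none

Checking each candidate against the observations:
(A) failing water pump — does not account for stalling under load
(B) vacuum leak — does not account for stalling under load, knocking noise
(C) blown head gasket — rough idle ✓; stalling under load ✗; fuel economy normal ✗; engine temperature normal ✗; knocking noise ✗
(D) cracked intake manifold — does not account for fuel economy normal, engine temperature normal, knocking noise
(E) faulty oxygen sensor — rough idle ✓; stalling under load ✗; fuel economy normal ✗; engine temperature normal ✗; knocking noise ✓
None of the listed candidates fits everything.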